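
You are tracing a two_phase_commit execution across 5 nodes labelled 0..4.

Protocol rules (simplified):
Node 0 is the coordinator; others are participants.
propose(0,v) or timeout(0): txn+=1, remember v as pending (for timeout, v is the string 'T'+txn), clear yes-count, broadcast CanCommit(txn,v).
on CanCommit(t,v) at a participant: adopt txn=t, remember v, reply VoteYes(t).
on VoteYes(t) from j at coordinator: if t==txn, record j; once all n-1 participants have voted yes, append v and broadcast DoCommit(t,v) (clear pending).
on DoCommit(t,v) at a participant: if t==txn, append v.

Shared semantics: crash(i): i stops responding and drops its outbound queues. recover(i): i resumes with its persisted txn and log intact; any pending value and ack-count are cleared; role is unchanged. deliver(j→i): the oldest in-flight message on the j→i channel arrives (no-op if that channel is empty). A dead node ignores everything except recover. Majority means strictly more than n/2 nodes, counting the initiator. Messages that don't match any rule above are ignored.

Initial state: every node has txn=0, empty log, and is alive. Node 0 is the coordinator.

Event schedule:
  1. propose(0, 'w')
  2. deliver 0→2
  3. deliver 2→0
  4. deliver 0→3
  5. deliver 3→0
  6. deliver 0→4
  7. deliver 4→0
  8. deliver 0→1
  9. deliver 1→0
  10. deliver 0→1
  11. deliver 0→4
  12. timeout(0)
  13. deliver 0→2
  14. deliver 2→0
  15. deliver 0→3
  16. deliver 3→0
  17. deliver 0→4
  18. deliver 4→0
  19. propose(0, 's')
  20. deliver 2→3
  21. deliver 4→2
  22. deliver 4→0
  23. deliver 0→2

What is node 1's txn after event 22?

1. propose(0,'w'):  <0:coor t1 ->
2. deliver 0→2:  <2:part t1 ->
3. deliver 2→0:  nop
4. deliver 0→3:  <3:part t1 ->
5. deliver 3→0:  nop
6. deliver 0→4:  <4:part t1 ->
7. deliver 4→0:  nop
8. deliver 0→1:  <1:part t1 ->
9. deliver 1→0:  <0:coor t1 w>
10. deliver 0→1:  <1:part t1 w>
11. deliver 0→4:  <4:part t1 w>
12. timeout(0):  <0:coor t2 w>
13. deliver 0→2:  <2:part t1 w>
14. deliver 2→0:  nop
15. deliver 0→3:  <3:part t1 w>
16. deliver 3→0:  nop
17. deliver 0→4:  <4:part t2 w>
18. deliver 4→0:  nop
19. propose(0,'s'):  <0:coor t3 w>
20. deliver 2→3:  nop
21. deliver 4→2:  nop
22. deliver 4→0:  nop

1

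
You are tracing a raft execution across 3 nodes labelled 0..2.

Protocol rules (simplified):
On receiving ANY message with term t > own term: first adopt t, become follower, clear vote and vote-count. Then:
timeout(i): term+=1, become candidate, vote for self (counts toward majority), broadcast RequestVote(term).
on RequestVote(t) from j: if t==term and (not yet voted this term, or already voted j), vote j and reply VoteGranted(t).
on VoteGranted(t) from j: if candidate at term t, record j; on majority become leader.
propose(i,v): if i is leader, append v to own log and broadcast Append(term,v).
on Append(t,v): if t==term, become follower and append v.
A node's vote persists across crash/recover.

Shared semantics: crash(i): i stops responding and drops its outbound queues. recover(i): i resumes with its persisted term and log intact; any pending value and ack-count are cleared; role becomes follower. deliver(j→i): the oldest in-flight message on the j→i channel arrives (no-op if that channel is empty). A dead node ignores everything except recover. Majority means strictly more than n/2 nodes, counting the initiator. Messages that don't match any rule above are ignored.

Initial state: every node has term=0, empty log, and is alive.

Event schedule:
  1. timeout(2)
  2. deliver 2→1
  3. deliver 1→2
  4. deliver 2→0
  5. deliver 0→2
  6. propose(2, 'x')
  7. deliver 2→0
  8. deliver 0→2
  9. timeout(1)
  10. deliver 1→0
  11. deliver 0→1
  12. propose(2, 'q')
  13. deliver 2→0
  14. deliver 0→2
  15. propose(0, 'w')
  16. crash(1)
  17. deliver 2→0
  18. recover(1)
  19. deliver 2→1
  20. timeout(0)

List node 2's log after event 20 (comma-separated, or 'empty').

x,q

step 1 timeout(2): 2={cand,t=1,log=-}
step 2 deliver 2→1: 1={foll,t=1,log=-}
step 3 deliver 1→2: 2={lead,t=1,log=-}
step 4 deliver 2→0: 0={foll,t=1,log=-}
step 5 deliver 0→2: —
step 6 propose(2,'x'): 2={lead,t=1,log=x}
step 7 deliver 2→0: 0={foll,t=1,log=x}
step 8 deliver 0→2: —
step 9 timeout(1): 1={cand,t=2,log=-}
step 10 deliver 1→0: 0={foll,t=2,log=x}
step 11 deliver 0→1: 1={lead,t=2,log=-}
step 12 propose(2,'q'): 2={lead,t=1,log=x,q}
step 13 deliver 2→0: —
step 14 deliver 0→2: —
step 15 propose(0,'w'): —
step 16 crash(1): 1={✗lead,t=2,log=-}
step 17 deliver 2→0: —
step 18 recover(1): 1={foll,t=2,log=-}
step 19 deliver 2→1: —
step 20 timeout(0): 0={cand,t=3,log=x}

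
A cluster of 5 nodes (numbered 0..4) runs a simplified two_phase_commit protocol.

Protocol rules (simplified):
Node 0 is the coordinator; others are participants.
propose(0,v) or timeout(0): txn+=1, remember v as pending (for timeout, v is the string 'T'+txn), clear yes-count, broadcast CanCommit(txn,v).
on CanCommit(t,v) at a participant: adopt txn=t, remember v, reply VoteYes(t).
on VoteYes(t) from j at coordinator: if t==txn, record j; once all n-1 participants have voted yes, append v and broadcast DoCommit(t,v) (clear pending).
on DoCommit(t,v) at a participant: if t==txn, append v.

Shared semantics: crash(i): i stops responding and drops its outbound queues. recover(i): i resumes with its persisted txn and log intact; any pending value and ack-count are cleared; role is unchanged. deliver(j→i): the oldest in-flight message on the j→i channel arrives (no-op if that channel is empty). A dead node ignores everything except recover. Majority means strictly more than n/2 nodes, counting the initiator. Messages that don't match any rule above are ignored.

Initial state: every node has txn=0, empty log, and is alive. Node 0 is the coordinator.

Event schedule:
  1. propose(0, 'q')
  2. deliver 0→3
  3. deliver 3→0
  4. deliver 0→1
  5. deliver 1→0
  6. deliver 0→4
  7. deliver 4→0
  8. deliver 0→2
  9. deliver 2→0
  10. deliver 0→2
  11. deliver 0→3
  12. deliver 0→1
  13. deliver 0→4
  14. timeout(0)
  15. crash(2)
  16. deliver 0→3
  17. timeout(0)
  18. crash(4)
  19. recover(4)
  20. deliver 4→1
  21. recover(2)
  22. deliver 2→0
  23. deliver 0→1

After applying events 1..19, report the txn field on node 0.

3

e1 propose(0,'q'): 0[coor,t=1,-]
e2 deliver 0→3: 3[part,t=1,-]
e3 deliver 3→0: ·
e4 deliver 0→1: 1[part,t=1,-]
e5 deliver 1→0: ·
e6 deliver 0→4: 4[part,t=1,-]
e7 deliver 4→0: ·
e8 deliver 0→2: 2[part,t=1,-]
e9 deliver 2→0: 0[coor,t=1,q]
e10 deliver 0→2: 2[part,t=1,q]
e11 deliver 0→3: 3[part,t=1,q]
e12 deliver 0→1: 1[part,t=1,q]
e13 deliver 0→4: 4[part,t=1,q]
e14 timeout(0): 0[coor,t=2,q]
e15 crash(2): 2[✗part,t=1,q]
e16 deliver 0→3: 3[part,t=2,q]
e17 timeout(0): 0[coor,t=3,q]
e18 crash(4): 4[✗part,t=1,q]
e19 recover(4): 4[part,t=1,q]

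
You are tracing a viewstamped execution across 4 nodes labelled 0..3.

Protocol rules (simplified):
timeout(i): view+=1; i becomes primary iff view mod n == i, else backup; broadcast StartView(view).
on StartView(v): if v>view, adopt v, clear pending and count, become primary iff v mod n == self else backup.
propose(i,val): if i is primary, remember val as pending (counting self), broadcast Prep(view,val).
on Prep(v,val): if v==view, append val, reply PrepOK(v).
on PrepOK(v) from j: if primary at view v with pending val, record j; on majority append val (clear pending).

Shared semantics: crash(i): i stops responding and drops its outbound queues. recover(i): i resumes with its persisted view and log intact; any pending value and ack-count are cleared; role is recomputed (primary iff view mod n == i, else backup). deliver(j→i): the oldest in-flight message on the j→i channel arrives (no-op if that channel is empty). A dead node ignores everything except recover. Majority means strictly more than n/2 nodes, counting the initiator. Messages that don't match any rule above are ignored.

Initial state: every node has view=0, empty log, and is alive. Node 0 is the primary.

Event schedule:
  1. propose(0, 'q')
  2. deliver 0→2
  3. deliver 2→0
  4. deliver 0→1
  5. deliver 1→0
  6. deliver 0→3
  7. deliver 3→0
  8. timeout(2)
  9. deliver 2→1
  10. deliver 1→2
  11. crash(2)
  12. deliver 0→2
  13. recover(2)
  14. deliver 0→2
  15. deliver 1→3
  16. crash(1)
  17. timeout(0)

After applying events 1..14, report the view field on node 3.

1. propose(0,'q'):  nop
2. deliver 0→2:  <2:back v0 q>
3. deliver 2→0:  nop
4. deliver 0→1:  <1:back v0 q>
5. deliver 1→0:  <0:prim v0 q>
6. deliver 0→3:  <3:back v0 q>
7. deliver 3→0:  nop
8. timeout(2):  <2:back v1 q>
9. deliver 2→1:  <1:prim v1 q>
10. deliver 1→2:  nop
11. crash(2):  <2:✗back v1 q>
12. deliver 0→2:  nop
13. recover(2):  <2:back v1 q>
14. deliver 0→2:  nop

0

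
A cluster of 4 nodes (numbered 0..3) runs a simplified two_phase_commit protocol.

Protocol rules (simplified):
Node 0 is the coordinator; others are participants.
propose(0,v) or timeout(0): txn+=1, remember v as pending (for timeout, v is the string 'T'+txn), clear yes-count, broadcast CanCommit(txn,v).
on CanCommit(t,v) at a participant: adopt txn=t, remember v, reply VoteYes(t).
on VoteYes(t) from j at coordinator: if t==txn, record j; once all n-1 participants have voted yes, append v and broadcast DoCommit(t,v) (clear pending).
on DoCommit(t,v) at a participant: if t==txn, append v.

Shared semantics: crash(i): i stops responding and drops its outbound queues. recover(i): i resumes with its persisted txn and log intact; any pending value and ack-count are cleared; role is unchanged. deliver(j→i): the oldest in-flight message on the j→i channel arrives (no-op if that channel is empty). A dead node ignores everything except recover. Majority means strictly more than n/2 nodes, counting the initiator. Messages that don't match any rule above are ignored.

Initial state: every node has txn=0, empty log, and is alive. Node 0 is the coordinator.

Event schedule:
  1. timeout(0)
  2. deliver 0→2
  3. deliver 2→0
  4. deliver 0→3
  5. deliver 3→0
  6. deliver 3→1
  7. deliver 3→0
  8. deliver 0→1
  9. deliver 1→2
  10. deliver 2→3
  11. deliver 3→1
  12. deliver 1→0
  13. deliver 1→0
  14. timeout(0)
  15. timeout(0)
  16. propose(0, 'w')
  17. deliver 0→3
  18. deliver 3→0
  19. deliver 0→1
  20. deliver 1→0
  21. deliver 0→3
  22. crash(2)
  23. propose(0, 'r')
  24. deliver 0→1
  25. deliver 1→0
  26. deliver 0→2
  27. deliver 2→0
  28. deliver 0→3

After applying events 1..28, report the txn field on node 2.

1

[1] timeout(0) → N0(coor t1 [-])
[2] deliver 0→2 → N2(part t1 [-])
[3] deliver 2→0 → ∅
[4] deliver 0→3 → N3(part t1 [-])
[5] deliver 3→0 → ∅
[6] deliver 3→1 → ∅
[7] deliver 3→0 → ∅
[8] deliver 0→1 → N1(part t1 [-])
[9] deliver 1→2 → ∅
[10] deliver 2→3 → ∅
[11] deliver 3→1 → ∅
[12] deliver 1→0 → N0(coor t1 [T1])
[13] deliver 1→0 → ∅
[14] timeout(0) → N0(coor t2 [T1])
[15] timeout(0) → N0(coor t3 [T1])
[16] propose(0,'w') → N0(coor t4 [T1])
[17] deliver 0→3 → N3(part t1 [T1])
[18] deliver 3→0 → ∅
[19] deliver 0→1 → N1(part t1 [T1])
[20] deliver 1→0 → ∅
[21] deliver 0→3 → N3(part t2 [T1])
[22] crash(2) → N2(✗part t1 [-])
[23] propose(0,'r') → N0(coor t5 [T1])
[24] deliver 0→1 → N1(part t2 [T1])
[25] deliver 1→0 → ∅
[26] deliver 0→2 → ∅
[27] deliver 2→0 → ∅
[28] deliver 0→3 → N3(part t3 [T1])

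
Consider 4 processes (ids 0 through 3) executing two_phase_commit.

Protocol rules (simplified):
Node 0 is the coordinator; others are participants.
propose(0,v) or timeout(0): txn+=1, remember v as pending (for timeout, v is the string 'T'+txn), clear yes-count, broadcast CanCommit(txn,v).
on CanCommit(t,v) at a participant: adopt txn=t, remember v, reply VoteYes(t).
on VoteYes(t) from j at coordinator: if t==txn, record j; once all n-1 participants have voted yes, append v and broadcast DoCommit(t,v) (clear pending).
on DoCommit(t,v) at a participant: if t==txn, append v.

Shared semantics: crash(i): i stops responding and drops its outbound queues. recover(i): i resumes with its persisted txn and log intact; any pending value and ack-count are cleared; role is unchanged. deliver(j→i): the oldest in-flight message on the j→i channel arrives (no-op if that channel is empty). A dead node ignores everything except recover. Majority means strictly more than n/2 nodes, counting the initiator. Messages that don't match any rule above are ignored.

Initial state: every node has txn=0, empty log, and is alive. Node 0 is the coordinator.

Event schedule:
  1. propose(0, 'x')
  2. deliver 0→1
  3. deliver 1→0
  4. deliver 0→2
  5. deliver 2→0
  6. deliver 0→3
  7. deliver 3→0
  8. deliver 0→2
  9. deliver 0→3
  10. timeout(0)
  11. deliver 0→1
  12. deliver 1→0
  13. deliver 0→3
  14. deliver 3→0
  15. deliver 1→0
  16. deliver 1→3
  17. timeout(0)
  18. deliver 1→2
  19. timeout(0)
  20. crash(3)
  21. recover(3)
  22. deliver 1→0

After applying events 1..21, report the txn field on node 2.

1. propose(0,'x'):  <0:coor t1 ->
2. deliver 0→1:  <1:part t1 ->
3. deliver 1→0:  nop
4. deliver 0→2:  <2:part t1 ->
5. deliver 2→0:  nop
6. deliver 0→3:  <3:part t1 ->
7. deliver 3→0:  <0:coor t1 x>
8. deliver 0→2:  <2:part t1 x>
9. deliver 0→3:  <3:part t1 x>
10. timeout(0):  <0:coor t2 x>
11. deliver 0→1:  <1:part t1 x>
12. deliver 1→0:  nop
13. deliver 0→3:  <3:part t2 x>
14. deliver 3→0:  nop
15. deliver 1→0:  nop
16. deliver 1→3:  nop
17. timeout(0):  <0:coor t3 x>
18. deliver 1→2:  nop
19. timeout(0):  <0:coor t4 x>
20. crash(3):  <3:✗part t2 x>
21. recover(3):  <3:part t2 x>

1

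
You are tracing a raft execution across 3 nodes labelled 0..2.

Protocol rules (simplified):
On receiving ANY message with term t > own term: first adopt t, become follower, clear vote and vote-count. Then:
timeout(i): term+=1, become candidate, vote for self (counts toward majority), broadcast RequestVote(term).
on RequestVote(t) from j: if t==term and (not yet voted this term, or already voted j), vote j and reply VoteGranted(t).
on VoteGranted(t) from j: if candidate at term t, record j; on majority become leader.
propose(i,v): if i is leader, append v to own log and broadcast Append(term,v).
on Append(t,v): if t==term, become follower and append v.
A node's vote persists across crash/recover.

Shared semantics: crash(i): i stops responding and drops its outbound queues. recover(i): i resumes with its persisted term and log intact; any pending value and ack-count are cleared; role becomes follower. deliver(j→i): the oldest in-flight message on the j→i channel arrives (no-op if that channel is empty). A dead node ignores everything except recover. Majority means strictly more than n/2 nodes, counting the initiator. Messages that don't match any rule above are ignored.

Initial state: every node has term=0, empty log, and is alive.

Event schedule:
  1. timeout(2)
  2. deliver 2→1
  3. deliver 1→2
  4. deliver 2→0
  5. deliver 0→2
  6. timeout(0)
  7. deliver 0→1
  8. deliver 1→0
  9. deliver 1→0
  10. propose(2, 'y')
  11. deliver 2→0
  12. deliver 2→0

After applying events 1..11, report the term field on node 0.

2

after 1 — timeout(2): n2:cand/t1/[-]
after 2 — deliver 2→1: n1:foll/t1/[-]
after 3 — deliver 1→2: n2:lead/t1/[-]
after 4 — deliver 2→0: n0:foll/t1/[-]
after 5 — deliver 0→2: ·
after 6 — timeout(0): n0:cand/t2/[-]
after 7 — deliver 0→1: n1:foll/t2/[-]
after 8 — deliver 1→0: n0:lead/t2/[-]
after 9 — deliver 1→0: ·
after 10 — propose(2,'y'): n2:lead/t1/[y]
after 11 — deliver 2→0: ·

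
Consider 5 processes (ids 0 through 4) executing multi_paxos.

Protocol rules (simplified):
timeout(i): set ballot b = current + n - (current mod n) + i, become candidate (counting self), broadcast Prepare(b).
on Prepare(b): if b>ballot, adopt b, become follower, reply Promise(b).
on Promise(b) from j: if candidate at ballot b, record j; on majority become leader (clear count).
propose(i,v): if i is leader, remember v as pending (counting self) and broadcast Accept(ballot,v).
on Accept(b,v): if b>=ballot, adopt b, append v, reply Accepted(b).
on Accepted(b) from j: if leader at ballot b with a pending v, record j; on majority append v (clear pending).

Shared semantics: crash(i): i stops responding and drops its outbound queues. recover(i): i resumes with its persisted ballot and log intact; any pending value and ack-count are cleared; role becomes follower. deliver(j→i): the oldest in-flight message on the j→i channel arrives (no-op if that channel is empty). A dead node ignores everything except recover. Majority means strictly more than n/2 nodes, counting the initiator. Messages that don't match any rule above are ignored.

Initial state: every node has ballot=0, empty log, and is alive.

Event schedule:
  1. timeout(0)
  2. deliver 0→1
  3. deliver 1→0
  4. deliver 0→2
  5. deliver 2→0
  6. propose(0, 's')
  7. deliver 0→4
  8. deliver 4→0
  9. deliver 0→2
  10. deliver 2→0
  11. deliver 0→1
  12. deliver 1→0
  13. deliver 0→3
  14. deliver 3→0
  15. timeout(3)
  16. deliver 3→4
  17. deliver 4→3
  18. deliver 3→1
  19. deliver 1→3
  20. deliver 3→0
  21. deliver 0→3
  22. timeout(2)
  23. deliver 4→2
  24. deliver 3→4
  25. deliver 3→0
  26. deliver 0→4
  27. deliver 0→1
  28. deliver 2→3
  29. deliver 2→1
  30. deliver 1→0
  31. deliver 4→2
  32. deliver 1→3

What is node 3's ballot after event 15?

1. timeout(0):  <0:cand b5 ->
2. deliver 0→1:  <1:foll b5 ->
3. deliver 1→0:  nop
4. deliver 0→2:  <2:foll b5 ->
5. deliver 2→0:  <0:lead b5 ->
6. propose(0,'s'):  nop
7. deliver 0→4:  <4:foll b5 ->
8. deliver 4→0:  nop
9. deliver 0→2:  <2:foll b5 s>
10. deliver 2→0:  nop
11. deliver 0→1:  <1:foll b5 s>
12. deliver 1→0:  <0:lead b5 s>
13. deliver 0→3:  <3:foll b5 ->
14. deliver 3→0:  nop
15. timeout(3):  <3:cand b13 ->

13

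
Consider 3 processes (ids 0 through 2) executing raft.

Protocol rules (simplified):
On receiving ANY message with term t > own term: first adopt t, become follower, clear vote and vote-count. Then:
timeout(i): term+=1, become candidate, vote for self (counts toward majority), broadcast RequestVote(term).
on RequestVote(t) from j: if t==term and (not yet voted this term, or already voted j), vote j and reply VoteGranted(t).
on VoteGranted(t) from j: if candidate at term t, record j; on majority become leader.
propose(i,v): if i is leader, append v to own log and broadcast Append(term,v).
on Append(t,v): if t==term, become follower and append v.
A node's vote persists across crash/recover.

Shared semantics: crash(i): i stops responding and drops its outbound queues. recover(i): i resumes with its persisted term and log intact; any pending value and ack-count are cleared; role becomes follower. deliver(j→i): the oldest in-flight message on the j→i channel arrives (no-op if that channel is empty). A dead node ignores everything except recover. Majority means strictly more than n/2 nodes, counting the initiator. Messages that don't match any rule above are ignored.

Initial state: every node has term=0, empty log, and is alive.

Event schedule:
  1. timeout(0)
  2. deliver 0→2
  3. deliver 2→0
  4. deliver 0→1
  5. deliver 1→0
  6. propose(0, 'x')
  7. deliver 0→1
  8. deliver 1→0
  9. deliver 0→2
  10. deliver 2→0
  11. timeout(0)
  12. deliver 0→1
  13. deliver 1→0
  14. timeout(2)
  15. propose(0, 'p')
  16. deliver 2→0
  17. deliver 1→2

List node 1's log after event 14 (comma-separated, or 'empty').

after 1 — timeout(0): n0:cand/t1/[-]
after 2 — deliver 0→2: n2:foll/t1/[-]
after 3 — deliver 2→0: n0:lead/t1/[-]
after 4 — deliver 0→1: n1:foll/t1/[-]
after 5 — deliver 1→0: ·
after 6 — propose(0,'x'): n0:lead/t1/[x]
after 7 — deliver 0→1: n1:foll/t1/[x]
after 8 — deliver 1→0: ·
after 9 — deliver 0→2: n2:foll/t1/[x]
after 10 — deliver 2→0: ·
after 11 — timeout(0): n0:cand/t2/[x]
after 12 — deliver 0→1: n1:foll/t2/[x]
after 13 — deliver 1→0: n0:lead/t2/[x]
after 14 — timeout(2): n2:cand/t2/[x]

x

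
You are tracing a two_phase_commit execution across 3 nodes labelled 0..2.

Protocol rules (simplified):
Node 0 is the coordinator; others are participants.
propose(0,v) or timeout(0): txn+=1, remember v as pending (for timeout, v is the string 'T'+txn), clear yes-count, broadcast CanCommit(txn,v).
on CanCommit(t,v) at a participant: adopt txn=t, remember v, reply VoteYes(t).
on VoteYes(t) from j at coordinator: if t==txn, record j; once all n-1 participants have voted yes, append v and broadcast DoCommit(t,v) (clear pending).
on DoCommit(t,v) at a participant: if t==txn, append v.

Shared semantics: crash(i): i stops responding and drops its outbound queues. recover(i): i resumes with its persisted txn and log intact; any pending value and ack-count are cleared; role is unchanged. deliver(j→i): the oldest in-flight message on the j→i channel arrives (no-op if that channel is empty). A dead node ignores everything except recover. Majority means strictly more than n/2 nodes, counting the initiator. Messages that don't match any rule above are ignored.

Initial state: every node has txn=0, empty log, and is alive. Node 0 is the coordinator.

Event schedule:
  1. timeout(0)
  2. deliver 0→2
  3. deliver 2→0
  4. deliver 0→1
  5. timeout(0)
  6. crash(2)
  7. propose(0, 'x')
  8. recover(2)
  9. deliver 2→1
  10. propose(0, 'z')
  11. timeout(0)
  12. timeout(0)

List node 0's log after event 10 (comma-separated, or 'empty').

empty

step 1 timeout(0): 0={coor,t=1,log=-}
step 2 deliver 0→2: 2={part,t=1,log=-}
step 3 deliver 2→0: —
step 4 deliver 0→1: 1={part,t=1,log=-}
step 5 timeout(0): 0={coor,t=2,log=-}
step 6 crash(2): 2={✗part,t=1,log=-}
step 7 propose(0,'x'): 0={coor,t=3,log=-}
step 8 recover(2): 2={part,t=1,log=-}
step 9 deliver 2→1: —
step 10 propose(0,'z'): 0={coor,t=4,log=-}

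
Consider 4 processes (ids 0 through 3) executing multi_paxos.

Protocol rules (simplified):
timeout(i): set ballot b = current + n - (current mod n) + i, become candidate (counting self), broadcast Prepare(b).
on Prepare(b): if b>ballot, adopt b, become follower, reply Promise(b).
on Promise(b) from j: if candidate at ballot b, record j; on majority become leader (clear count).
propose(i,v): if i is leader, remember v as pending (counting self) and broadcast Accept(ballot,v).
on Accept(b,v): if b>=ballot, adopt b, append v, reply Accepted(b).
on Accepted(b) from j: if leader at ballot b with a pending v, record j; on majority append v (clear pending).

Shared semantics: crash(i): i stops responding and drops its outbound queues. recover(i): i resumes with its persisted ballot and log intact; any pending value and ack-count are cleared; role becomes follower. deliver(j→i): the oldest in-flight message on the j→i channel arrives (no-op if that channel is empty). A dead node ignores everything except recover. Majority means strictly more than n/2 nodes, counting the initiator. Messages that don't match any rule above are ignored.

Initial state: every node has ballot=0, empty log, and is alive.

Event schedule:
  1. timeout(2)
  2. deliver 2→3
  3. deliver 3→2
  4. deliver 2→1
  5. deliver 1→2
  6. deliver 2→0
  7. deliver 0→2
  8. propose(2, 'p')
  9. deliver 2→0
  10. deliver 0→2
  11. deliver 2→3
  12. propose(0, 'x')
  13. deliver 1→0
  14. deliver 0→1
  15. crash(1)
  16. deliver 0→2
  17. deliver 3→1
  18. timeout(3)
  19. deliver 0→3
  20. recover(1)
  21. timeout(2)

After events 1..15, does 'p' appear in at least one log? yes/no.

yes

[1] timeout(2) → N2(cand b6 [-])
[2] deliver 2→3 → N3(foll b6 [-])
[3] deliver 3→2 → ∅
[4] deliver 2→1 → N1(foll b6 [-])
[5] deliver 1→2 → N2(lead b6 [-])
[6] deliver 2→0 → N0(foll b6 [-])
[7] deliver 0→2 → ∅
[8] propose(2,'p') → ∅
[9] deliver 2→0 → N0(foll b6 [p])
[10] deliver 0→2 → ∅
[11] deliver 2→3 → N3(foll b6 [p])
[12] propose(0,'x') → ∅
[13] deliver 1→0 → ∅
[14] deliver 0→1 → ∅
[15] crash(1) → N1(✗foll b6 [-])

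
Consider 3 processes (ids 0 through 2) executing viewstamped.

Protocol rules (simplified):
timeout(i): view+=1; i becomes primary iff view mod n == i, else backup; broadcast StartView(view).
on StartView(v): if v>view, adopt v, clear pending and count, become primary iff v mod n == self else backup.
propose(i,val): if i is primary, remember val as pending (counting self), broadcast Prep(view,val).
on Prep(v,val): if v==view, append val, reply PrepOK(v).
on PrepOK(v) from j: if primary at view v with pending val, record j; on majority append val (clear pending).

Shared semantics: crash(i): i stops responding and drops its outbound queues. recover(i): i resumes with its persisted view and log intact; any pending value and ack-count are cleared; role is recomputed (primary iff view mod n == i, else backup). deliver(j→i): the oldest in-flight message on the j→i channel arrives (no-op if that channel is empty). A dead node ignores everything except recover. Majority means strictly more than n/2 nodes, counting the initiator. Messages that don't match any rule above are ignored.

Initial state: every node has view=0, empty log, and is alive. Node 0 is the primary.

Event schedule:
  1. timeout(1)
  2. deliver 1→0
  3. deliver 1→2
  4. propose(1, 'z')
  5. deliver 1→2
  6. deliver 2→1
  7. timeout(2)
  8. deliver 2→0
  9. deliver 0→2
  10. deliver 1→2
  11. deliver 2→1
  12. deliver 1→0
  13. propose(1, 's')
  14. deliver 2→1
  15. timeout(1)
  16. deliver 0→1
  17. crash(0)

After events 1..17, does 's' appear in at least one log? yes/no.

after 1 — timeout(1): n1:prim/v1/[-]
after 2 — deliver 1→0: n0:back/v1/[-]
after 3 — deliver 1→2: n2:back/v1/[-]
after 4 — propose(1,'z'): ·
after 5 — deliver 1→2: n2:back/v1/[z]
after 6 — deliver 2→1: n1:prim/v1/[z]
after 7 — timeout(2): n2:prim/v2/[z]
after 8 — deliver 2→0: n0:back/v2/[-]
after 9 — deliver 0→2: ·
after 10 — deliver 1→2: ·
after 11 — deliver 2→1: n1:back/v2/[z]
after 12 — deliver 1→0: ·
after 13 — propose(1,'s'): ·
after 14 — deliver 2→1: ·
after 15 — timeout(1): n1:back/v3/[z]
after 16 — deliver 0→1: ·
after 17 — crash(0): n0:✗back/v2/[-]

no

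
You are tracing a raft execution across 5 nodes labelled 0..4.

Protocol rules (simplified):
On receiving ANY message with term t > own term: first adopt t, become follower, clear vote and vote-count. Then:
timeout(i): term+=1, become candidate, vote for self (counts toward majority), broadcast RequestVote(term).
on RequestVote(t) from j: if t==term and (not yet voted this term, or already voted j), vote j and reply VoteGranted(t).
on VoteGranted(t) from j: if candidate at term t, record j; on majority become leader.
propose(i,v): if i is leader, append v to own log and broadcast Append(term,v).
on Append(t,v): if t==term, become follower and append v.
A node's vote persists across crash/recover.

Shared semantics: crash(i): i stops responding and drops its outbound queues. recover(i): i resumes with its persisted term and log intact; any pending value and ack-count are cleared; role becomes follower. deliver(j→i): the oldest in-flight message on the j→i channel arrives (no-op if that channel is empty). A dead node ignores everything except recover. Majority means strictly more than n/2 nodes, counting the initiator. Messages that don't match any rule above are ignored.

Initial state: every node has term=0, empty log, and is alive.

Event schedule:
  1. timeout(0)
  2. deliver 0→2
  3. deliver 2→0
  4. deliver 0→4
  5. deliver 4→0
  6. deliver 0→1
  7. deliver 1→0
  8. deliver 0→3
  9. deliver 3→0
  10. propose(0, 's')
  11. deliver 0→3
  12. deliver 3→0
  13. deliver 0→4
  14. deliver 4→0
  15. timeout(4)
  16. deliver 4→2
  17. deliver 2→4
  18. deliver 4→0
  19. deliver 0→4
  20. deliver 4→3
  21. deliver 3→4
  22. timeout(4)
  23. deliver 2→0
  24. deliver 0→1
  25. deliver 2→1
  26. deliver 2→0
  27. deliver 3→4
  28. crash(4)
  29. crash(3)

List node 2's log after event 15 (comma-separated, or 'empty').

empty

after 1 — timeout(0): n0:cand/t1/[-]
after 2 — deliver 0→2: n2:foll/t1/[-]
after 3 — deliver 2→0: ·
after 4 — deliver 0→4: n4:foll/t1/[-]
after 5 — deliver 4→0: n0:lead/t1/[-]
after 6 — deliver 0→1: n1:foll/t1/[-]
after 7 — deliver 1→0: ·
after 8 — deliver 0→3: n3:foll/t1/[-]
after 9 — deliver 3→0: ·
after 10 — propose(0,'s'): n0:lead/t1/[s]
after 11 — deliver 0→3: n3:foll/t1/[s]
after 12 — deliver 3→0: ·
after 13 — deliver 0→4: n4:foll/t1/[s]
after 14 — deliver 4→0: ·
after 15 — timeout(4): n4:cand/t2/[s]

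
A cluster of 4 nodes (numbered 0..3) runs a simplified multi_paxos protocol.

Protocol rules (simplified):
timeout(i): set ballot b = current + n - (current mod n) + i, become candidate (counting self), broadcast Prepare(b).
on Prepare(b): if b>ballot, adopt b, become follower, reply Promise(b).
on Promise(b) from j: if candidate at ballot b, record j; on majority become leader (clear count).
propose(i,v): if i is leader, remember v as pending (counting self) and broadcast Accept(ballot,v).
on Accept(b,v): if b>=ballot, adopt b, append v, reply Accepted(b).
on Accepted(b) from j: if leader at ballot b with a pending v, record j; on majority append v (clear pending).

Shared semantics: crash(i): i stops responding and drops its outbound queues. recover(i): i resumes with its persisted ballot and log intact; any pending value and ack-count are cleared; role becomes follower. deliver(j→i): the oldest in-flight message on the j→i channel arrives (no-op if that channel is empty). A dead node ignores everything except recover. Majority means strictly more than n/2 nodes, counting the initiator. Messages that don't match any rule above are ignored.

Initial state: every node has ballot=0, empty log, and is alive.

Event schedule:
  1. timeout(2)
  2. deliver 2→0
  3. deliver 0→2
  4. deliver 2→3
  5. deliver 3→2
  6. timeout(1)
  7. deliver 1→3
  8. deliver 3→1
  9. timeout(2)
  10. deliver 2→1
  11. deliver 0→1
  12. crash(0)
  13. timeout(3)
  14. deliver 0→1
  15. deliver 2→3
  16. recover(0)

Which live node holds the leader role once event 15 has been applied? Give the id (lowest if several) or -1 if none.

[1] timeout(2) → N2(cand b6 [-])
[2] deliver 2→0 → N0(foll b6 [-])
[3] deliver 0→2 → ∅
[4] deliver 2→3 → N3(foll b6 [-])
[5] deliver 3→2 → N2(lead b6 [-])
[6] timeout(1) → N1(cand b5 [-])
[7] deliver 1→3 → ∅
[8] deliver 3→1 → ∅
[9] timeout(2) → N2(cand b10 [-])
[10] deliver 2→1 → N1(foll b6 [-])
[11] deliver 0→1 → ∅
[12] crash(0) → N0(✗foll b6 [-])
[13] timeout(3) → N3(cand b11 [-])
[14] deliver 0→1 → ∅
[15] deliver 2→3 → ∅

-1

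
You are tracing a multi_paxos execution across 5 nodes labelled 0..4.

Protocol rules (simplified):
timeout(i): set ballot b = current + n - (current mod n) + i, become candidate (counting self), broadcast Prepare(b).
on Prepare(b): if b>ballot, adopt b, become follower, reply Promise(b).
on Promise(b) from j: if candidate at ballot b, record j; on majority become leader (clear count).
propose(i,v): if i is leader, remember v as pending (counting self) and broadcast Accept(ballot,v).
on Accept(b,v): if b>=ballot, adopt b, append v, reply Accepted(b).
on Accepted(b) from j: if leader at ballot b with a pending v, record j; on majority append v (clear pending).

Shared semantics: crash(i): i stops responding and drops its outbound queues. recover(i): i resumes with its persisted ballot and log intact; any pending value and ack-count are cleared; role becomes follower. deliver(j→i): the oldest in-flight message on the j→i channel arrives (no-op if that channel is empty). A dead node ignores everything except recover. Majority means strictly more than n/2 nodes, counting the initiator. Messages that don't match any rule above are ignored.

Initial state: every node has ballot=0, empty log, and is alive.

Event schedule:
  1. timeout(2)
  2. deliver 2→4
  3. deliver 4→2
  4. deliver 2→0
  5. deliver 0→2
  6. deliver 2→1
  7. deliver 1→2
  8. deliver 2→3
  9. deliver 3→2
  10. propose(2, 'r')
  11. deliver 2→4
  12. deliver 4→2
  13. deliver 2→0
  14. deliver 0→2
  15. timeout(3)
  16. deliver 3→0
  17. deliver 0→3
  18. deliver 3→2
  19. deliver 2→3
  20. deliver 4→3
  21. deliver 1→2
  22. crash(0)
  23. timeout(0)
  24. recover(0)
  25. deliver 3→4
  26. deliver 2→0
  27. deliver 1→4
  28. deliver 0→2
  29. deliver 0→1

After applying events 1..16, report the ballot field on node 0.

13

1. timeout(2):  <2:cand b7 ->
2. deliver 2→4:  <4:foll b7 ->
3. deliver 4→2:  nop
4. deliver 2→0:  <0:foll b7 ->
5. deliver 0→2:  <2:lead b7 ->
6. deliver 2→1:  <1:foll b7 ->
7. deliver 1→2:  nop
8. deliver 2→3:  <3:foll b7 ->
9. deliver 3→2:  nop
10. propose(2,'r'):  nop
11. deliver 2→4:  <4:foll b7 r>
12. deliver 4→2:  nop
13. deliver 2→0:  <0:foll b7 r>
14. deliver 0→2:  <2:lead b7 r>
15. timeout(3):  <3:cand b13 ->
16. deliver 3→0:  <0:foll b13 r>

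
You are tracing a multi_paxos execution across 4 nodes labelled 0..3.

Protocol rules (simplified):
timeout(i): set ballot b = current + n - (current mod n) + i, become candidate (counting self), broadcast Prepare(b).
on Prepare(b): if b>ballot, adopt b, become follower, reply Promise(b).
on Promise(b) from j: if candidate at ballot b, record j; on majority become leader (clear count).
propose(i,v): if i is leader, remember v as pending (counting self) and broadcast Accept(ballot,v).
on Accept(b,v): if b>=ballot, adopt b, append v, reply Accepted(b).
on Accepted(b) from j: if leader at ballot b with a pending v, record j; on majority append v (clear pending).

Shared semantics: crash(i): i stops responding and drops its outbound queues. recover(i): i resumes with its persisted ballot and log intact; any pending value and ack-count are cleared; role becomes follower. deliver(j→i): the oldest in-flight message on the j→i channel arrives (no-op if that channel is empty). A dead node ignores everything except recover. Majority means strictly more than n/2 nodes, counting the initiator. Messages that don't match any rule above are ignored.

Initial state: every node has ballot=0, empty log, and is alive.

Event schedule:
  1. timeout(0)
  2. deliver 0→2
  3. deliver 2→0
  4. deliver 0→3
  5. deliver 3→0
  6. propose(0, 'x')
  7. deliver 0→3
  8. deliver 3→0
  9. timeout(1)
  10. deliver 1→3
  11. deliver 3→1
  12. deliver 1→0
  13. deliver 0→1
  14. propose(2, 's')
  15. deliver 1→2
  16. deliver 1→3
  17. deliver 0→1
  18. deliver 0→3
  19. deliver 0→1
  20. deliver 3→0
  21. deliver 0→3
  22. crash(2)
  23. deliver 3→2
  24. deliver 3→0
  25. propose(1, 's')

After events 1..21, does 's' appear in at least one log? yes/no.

step 1 timeout(0): 0={cand,b=4,log=-}
step 2 deliver 0→2: 2={foll,b=4,log=-}
step 3 deliver 2→0: —
step 4 deliver 0→3: 3={foll,b=4,log=-}
step 5 deliver 3→0: 0={lead,b=4,log=-}
step 6 propose(0,'x'): —
step 7 deliver 0→3: 3={foll,b=4,log=x}
step 8 deliver 3→0: —
step 9 timeout(1): 1={cand,b=5,log=-}
step 10 deliver 1→3: 3={foll,b=5,log=x}
step 11 deliver 3→1: —
step 12 deliver 1→0: 0={foll,b=5,log=-}
step 13 deliver 0→1: —
step 14 propose(2,'s'): —
step 15 deliver 1→2: 2={foll,b=5,log=-}
step 16 deliver 1→3: —
step 17 deliver 0→1: —
step 18 deliver 0→3: —
step 19 deliver 0→1: 1={lead,b=5,log=-}
step 20 deliver 3→0: —
step 21 deliver 0→3: —

no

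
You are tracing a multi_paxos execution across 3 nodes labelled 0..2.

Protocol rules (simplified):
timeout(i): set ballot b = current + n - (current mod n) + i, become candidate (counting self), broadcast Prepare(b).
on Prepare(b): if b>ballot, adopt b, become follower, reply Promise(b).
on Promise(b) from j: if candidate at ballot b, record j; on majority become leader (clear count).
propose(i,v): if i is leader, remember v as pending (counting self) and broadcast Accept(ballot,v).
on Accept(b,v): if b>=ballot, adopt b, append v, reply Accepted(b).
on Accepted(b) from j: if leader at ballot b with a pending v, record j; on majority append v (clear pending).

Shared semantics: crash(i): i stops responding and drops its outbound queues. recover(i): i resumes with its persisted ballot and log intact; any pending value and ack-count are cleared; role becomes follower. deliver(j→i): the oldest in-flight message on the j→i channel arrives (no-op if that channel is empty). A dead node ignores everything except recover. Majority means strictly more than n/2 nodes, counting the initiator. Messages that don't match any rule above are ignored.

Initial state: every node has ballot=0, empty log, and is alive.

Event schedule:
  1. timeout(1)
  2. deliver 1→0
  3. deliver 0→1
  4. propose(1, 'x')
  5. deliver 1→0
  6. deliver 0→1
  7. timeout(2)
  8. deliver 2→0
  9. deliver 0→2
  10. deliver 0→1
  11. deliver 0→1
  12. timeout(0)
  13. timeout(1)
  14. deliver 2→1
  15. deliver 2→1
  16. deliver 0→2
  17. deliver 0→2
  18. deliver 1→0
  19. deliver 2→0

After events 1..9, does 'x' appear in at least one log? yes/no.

e1 timeout(1): 1[cand,b=4,-]
e2 deliver 1→0: 0[foll,b=4,-]
e3 deliver 0→1: 1[lead,b=4,-]
e4 propose(1,'x'): ·
e5 deliver 1→0: 0[foll,b=4,x]
e6 deliver 0→1: 1[lead,b=4,x]
e7 timeout(2): 2[cand,b=5,-]
e8 deliver 2→0: 0[foll,b=5,x]
e9 deliver 0→2: 2[lead,b=5,-]

yes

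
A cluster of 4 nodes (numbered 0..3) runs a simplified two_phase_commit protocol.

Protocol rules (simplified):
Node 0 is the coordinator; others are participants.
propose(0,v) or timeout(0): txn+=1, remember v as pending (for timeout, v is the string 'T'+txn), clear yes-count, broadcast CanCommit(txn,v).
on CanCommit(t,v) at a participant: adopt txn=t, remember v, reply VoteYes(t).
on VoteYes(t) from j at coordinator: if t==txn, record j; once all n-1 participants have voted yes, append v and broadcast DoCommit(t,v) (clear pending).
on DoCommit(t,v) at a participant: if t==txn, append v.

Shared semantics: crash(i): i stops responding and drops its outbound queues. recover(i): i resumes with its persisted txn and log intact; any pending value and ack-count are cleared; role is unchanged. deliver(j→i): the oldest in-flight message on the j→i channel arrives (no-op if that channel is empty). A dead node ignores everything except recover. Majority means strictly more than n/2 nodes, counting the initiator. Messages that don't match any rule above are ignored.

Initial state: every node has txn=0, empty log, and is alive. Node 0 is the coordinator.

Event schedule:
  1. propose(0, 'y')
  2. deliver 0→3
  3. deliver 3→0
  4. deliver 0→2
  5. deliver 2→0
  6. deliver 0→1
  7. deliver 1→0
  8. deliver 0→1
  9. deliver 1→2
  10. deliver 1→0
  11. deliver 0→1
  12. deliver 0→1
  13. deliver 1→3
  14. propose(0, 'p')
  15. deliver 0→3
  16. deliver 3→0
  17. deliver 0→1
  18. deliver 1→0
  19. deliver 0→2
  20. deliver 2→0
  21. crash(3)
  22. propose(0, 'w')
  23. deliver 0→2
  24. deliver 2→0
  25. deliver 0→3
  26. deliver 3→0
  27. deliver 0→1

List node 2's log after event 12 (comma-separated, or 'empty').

empty

after 1 — propose(0,'y'): n0:coor/t1/[-]
after 2 — deliver 0→3: n3:part/t1/[-]
after 3 — deliver 3→0: ·
after 4 — deliver 0→2: n2:part/t1/[-]
after 5 — deliver 2→0: ·
after 6 — deliver 0→1: n1:part/t1/[-]
after 7 — deliver 1→0: n0:coor/t1/[y]
after 8 — deliver 0→1: n1:part/t1/[y]
after 9 — deliver 1→2: ·
after 10 — deliver 1→0: ·
after 11 — deliver 0→1: ·
after 12 — deliver 0→1: ·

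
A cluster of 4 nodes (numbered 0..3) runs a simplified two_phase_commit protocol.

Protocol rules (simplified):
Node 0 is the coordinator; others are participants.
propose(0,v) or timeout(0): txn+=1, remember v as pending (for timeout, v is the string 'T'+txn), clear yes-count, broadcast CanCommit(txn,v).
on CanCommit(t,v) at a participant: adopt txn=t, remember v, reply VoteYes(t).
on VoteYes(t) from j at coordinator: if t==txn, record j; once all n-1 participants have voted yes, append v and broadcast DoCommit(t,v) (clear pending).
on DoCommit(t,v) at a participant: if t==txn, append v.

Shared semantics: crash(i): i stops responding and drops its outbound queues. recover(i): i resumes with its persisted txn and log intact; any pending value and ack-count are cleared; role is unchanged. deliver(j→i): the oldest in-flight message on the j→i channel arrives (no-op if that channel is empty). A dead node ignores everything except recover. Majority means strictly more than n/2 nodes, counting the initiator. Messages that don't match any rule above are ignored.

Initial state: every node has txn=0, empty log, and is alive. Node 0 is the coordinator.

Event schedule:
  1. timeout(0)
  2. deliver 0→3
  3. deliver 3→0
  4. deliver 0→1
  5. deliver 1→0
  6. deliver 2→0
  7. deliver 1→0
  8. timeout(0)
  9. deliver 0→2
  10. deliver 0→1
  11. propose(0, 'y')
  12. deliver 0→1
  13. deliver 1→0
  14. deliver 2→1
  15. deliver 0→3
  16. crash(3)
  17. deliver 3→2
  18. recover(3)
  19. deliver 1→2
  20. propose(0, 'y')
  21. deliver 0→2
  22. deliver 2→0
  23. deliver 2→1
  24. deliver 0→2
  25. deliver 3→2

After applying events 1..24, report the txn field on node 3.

2

1. timeout(0):  <0:coor t1 ->
2. deliver 0→3:  <3:part t1 ->
3. deliver 3→0:  nop
4. deliver 0→1:  <1:part t1 ->
5. deliver 1→0:  nop
6. deliver 2→0:  nop
7. deliver 1→0:  nop
8. timeout(0):  <0:coor t2 ->
9. deliver 0→2:  <2:part t1 ->
10. deliver 0→1:  <1:part t2 ->
11. propose(0,'y'):  <0:coor t3 ->
12. deliver 0→1:  <1:part t3 ->
13. deliver 1→0:  nop
14. deliver 2→1:  nop
15. deliver 0→3:  <3:part t2 ->
16. crash(3):  <3:✗part t2 ->
17. deliver 3→2:  nop
18. recover(3):  <3:part t2 ->
19. deliver 1→2:  nop
20. propose(0,'y'):  <0:coor t4 ->
21. deliver 0→2:  <2:part t2 ->
22. deliver 2→0:  nop
23. deliver 2→1:  nop
24. deliver 0→2:  <2:part t3 ->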